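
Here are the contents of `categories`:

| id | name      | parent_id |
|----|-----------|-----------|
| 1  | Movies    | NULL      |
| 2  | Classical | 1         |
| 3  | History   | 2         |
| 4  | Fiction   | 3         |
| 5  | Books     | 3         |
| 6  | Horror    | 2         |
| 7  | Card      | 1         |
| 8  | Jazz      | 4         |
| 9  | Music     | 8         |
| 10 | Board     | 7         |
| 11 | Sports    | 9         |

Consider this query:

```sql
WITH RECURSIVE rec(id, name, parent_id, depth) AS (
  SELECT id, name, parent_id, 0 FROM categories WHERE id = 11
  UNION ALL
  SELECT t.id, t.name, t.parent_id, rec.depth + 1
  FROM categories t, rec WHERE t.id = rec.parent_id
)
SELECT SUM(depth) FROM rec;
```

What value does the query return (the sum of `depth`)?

Base: id=11 (Sports), parent_id=9, depth 0.
Iteration 1: join on id=9 -> Music (id 9, parent_id=8, depth 1).
Iteration 2: join on id=8 -> Jazz (id 8, parent_id=4, depth 2).
Iteration 3: join on id=4 -> Fiction (id 4, parent_id=3, depth 3).
Iteration 4: join on id=3 -> History (id 3, parent_id=2, depth 4).
Iteration 5: join on id=2 -> Classical (id 2, parent_id=1, depth 5).
Iteration 6: join on id=1 -> Movies (id 1, parent_id=NULL, depth 6).
Iteration 7: parent_id is NULL; no match; recursion stops.
SUM(depth) = 0 + 1 + 2 + 3 + 4 + 5 + 6 = 21.

21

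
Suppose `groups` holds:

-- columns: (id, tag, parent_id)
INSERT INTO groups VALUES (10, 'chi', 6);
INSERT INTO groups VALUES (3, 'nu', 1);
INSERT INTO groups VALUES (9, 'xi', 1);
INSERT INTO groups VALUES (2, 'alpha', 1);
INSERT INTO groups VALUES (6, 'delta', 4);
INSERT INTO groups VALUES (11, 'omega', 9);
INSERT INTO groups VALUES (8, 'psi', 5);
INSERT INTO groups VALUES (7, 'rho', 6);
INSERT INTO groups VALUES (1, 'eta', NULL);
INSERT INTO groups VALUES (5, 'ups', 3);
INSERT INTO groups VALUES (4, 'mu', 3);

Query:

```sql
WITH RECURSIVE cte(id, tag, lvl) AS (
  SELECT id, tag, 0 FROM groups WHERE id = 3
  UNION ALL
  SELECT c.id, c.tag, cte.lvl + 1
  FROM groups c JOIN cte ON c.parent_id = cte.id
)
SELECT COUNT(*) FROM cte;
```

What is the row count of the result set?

Base: id=3 (nu) at lvl 0.
Iteration 1: rows with parent_id in {3} -> mu (id 4, lvl 1), ups (id 5, lvl 1).
Iteration 2: rows with parent_id in {4,5} -> delta (id 6, lvl 2), psi (id 8, lvl 2).
Iteration 3: rows with parent_id in {6,8} -> rho (id 7, lvl 3), chi (id 10, lvl 3).
Iteration 4: no rows with parent_id in {7,10}; recursion stops.
Total rows emitted: 7.

7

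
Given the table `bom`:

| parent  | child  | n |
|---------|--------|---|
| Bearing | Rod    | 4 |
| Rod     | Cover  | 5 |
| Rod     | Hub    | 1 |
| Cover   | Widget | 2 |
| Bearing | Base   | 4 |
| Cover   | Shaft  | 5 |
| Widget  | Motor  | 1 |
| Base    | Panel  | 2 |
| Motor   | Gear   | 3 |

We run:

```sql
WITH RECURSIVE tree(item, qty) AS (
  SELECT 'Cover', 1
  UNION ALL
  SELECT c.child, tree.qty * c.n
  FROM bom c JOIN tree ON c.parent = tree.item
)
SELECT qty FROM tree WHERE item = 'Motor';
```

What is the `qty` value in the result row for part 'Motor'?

2

Base: (Cover, qty=1).
Iteration 1: components of {Cover} -> Shaft = 1*5 = 5, Widget = 1*2 = 2.
Iteration 2: components of {Shaft,Widget} -> Motor = 2*1 = 2.
Iteration 3: components of {Motor} -> Gear = 2*3 = 6.
Iteration 4: no further components; recursion stops.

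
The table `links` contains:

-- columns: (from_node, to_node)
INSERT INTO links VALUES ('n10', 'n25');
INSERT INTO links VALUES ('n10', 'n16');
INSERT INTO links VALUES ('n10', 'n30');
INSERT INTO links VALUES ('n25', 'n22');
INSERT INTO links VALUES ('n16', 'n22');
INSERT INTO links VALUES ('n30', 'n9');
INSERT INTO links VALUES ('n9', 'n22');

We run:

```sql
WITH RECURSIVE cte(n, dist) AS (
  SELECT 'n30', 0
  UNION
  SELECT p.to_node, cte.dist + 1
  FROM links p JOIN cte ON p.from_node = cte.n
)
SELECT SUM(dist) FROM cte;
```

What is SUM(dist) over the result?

Base: (n30, dist=0).
Iteration 1: edges from {n30} -> (n9, dist=1).
Iteration 2: edges from {n9} -> (n22, dist=2).
Iteration 3: no outgoing edges from {n22}; recursion stops.
SUM(dist) = 0 + 1 + 2 = 3.

3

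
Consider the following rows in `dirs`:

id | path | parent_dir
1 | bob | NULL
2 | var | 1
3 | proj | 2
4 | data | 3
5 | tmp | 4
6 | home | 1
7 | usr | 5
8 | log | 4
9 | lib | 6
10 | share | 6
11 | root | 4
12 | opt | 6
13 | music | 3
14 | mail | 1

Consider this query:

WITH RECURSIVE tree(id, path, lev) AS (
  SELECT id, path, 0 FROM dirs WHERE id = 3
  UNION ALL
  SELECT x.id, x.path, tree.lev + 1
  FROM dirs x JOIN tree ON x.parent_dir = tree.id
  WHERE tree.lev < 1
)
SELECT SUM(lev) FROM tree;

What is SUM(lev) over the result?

Base: id=3 (proj) at lev 0.
Iteration 1: rows with parent_dir in {3} -> data (id 4, lev 1), music (id 13, lev 1).
Iteration 2: lev < 1 fails for all current rows; recursion stops.
SUM(lev) = 0 + 1 + 1 = 2.

2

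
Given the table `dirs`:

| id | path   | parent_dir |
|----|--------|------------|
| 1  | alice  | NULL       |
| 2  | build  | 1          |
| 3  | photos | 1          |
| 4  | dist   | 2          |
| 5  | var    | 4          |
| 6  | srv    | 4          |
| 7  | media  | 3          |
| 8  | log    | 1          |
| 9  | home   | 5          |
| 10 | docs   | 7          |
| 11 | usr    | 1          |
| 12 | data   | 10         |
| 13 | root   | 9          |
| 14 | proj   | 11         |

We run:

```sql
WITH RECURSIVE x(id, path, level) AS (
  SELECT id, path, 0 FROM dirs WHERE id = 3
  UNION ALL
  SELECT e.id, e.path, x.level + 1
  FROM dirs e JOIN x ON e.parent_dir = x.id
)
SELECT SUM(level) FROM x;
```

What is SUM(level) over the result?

Base: id=3 (photos) at level 0.
Iteration 1: rows with parent_dir in {3} -> media (id 7, level 1).
Iteration 2: rows with parent_dir in {7} -> docs (id 10, level 2).
Iteration 3: rows with parent_dir in {10} -> data (id 12, level 3).
Iteration 4: no rows with parent_dir in {12}; recursion stops.
SUM(level) = 0 + 1 + 2 + 3 = 6.

6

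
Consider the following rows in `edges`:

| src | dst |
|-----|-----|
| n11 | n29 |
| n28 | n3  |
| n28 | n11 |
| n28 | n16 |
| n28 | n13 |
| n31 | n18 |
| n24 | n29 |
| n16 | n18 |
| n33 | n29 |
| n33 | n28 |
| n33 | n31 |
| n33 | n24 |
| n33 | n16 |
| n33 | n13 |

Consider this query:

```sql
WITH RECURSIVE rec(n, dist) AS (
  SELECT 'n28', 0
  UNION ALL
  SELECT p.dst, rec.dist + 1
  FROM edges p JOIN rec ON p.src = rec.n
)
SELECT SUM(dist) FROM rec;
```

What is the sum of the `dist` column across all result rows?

8

Base: (n28, dist=0).
Iteration 1: edges from {n28} -> (n11, dist=1), (n13, dist=1), (n16, dist=1), (n3, dist=1).
Iteration 2: edges from {n11,n13,n16,n3} -> (n18, dist=2), (n29, dist=2).
Iteration 3: no outgoing edges from {n18,n29}; recursion stops.
SUM(dist) = 0 + 1 + 1 + 1 + 1 + 2 + 2 = 8.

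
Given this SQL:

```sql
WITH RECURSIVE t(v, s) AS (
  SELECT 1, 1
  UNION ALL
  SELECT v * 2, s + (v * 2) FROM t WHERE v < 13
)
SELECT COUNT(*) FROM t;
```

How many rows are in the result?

Base: v=1, s=1.
Iteration 1: 1 < 13 holds -> v = 1 * 2 = 2, s = 1 + 2 = 3.
Iteration 2: 2 < 13 holds -> v = 2 * 2 = 4, s = 3 + 4 = 7.
Iteration 3: 4 < 13 holds -> v = 4 * 2 = 8, s = 7 + 8 = 15.
Iteration 4: 8 < 13 holds -> v = 8 * 2 = 16, s = 15 + 16 = 31.
Iteration 5: 16 < 13 fails; recursion stops.
Total rows emitted: 5.

5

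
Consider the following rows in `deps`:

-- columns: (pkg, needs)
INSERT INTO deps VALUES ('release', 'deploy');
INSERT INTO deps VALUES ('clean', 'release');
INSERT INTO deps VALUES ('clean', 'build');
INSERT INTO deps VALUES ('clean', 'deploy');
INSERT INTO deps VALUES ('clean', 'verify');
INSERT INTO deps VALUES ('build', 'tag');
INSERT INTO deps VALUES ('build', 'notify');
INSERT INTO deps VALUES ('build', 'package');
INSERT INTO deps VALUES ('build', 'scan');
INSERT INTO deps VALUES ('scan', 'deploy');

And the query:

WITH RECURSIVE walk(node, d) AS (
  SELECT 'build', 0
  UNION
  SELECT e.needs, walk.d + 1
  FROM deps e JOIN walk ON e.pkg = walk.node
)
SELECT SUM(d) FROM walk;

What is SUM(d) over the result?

6

Base: (build, d=0).
Iteration 1: edges from {build} -> (notify, d=1), (package, d=1), (scan, d=1), (tag, d=1).
Iteration 2: edges from {notify,package,scan,tag} -> (deploy, d=2).
Iteration 3: no outgoing edges from {deploy}; recursion stops.
SUM(d) = 0 + 1 + 1 + 1 + 1 + 2 = 6.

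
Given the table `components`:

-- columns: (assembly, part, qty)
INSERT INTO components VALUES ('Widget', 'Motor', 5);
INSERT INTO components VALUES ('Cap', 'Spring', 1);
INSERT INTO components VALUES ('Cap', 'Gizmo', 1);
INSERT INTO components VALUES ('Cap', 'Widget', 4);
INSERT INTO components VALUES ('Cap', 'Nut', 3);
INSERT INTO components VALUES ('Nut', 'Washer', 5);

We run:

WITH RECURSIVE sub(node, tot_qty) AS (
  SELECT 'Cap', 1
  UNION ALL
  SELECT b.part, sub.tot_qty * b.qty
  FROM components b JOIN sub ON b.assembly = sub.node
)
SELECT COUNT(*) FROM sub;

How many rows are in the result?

7

Base: (Cap, tot_qty=1).
Iteration 1: components of {Cap} -> Gizmo = 1*1 = 1, Nut = 1*3 = 3, Spring = 1*1 = 1, Widget = 1*4 = 4.
Iteration 2: components of {Gizmo,Nut,Spring,Widget} -> Motor = 4*5 = 20, Washer = 3*5 = 15.
Iteration 3: no further components; recursion stops.
Total rows emitted: 7.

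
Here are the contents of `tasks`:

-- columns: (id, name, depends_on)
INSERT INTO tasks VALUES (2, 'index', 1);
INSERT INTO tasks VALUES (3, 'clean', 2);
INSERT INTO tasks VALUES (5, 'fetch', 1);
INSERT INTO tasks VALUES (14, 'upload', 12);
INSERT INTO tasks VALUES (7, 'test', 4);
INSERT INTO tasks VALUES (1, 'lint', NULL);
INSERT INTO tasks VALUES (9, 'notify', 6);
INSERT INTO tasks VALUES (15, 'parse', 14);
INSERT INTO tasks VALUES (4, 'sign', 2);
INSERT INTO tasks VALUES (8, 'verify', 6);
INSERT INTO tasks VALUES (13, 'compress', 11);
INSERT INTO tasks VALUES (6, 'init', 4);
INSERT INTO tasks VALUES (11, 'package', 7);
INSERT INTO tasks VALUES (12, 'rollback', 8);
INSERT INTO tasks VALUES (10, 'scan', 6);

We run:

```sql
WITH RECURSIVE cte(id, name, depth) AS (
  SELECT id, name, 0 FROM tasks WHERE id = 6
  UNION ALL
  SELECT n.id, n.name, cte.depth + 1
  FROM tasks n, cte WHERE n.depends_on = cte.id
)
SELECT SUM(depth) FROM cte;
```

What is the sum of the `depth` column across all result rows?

12

Base: id=6 (init) at depth 0.
Iteration 1: rows with depends_on in {6} -> verify (id 8, depth 1), notify (id 9, depth 1), scan (id 10, depth 1).
Iteration 2: rows with depends_on in {8,9,10} -> rollback (id 12, depth 2).
Iteration 3: rows with depends_on in {12} -> upload (id 14, depth 3).
Iteration 4: rows with depends_on in {14} -> parse (id 15, depth 4).
Iteration 5: no rows with depends_on in {15}; recursion stops.
SUM(depth) = 0 + 1 + 1 + 1 + 2 + 3 + 4 = 12.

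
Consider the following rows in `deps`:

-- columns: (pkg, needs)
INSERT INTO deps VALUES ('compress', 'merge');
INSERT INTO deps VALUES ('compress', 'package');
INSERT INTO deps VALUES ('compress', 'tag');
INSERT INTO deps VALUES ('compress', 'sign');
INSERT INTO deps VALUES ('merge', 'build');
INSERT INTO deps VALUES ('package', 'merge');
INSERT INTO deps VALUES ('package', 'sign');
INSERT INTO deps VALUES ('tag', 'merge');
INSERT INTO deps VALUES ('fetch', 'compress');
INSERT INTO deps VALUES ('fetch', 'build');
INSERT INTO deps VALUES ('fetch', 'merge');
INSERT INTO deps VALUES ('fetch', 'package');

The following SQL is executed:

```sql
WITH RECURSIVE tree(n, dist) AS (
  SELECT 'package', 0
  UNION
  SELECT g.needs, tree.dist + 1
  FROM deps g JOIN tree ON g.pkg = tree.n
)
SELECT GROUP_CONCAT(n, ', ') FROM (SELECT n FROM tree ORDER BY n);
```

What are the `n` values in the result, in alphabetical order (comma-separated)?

Base: (package, dist=0).
Iteration 1: edges from {package} -> (merge, dist=1), (sign, dist=1).
Iteration 2: edges from {merge,sign} -> (build, dist=2).
Iteration 3: no outgoing edges from {build}; recursion stops.

build, merge, package, sign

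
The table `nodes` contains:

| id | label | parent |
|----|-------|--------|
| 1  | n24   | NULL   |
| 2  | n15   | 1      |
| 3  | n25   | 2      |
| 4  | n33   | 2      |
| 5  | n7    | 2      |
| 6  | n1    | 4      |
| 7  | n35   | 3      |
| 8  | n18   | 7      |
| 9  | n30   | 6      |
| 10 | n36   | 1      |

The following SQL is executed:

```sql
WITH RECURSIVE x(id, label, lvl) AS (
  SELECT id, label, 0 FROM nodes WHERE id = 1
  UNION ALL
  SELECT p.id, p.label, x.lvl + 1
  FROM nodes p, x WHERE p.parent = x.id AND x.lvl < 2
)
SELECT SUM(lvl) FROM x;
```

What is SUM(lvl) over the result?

8

Base: id=1 (n24) at lvl 0.
Iteration 1: rows with parent in {1} -> n15 (id 2, lvl 1), n36 (id 10, lvl 1).
Iteration 2: rows with parent in {2,10} -> n25 (id 3, lvl 2), n33 (id 4, lvl 2), n7 (id 5, lvl 2).
Iteration 3: lvl < 2 fails for all current rows; recursion stops.
SUM(lvl) = 0 + 1 + 1 + 2 + 2 + 2 = 8.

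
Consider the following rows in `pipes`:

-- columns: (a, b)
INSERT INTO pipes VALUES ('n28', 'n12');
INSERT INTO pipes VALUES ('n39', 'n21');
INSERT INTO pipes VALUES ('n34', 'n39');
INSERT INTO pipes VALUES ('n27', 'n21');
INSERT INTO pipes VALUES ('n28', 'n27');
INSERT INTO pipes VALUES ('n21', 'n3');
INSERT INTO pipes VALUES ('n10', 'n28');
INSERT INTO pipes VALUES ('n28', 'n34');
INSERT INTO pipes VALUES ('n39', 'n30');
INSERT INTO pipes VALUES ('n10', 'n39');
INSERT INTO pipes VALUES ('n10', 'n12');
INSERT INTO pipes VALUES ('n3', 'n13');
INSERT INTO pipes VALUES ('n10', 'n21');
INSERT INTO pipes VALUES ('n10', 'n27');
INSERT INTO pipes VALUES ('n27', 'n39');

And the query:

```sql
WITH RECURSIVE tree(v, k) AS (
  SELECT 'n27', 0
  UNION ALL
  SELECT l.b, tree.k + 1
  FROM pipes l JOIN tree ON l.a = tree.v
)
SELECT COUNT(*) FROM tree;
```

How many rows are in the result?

9

Base: (n27, k=0).
Iteration 1: edges from {n27} -> (n21, k=1), (n39, k=1).
Iteration 2: edges from {n21,n39} -> (n21, k=2), (n3, k=2), (n30, k=2).
Iteration 3: edges from {n21,n3,n30} -> (n13, k=3), (n3, k=3).
Iteration 4: edges from {n13,n3} -> (n13, k=4).
Iteration 5: no outgoing edges from {n13}; recursion stops.
Total rows emitted: 9.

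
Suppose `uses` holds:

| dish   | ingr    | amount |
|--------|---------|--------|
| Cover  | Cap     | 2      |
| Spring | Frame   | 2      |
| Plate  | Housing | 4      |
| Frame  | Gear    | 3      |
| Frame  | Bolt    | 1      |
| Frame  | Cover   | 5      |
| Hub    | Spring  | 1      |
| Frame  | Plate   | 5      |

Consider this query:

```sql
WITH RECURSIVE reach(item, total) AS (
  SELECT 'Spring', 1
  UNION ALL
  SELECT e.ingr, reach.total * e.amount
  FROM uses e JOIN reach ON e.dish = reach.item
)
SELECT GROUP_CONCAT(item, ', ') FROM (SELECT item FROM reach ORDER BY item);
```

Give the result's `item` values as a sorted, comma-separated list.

Base: (Spring, total=1).
Iteration 1: components of {Spring} -> Frame = 1*2 = 2.
Iteration 2: components of {Frame} -> Bolt = 2*1 = 2, Cover = 2*5 = 10, Gear = 2*3 = 6, Plate = 2*5 = 10.
Iteration 3: components of {Bolt,Cover,Gear,Plate} -> Cap = 10*2 = 20, Housing = 10*4 = 40.
Iteration 4: no further components; recursion stops.

Bolt, Cap, Cover, Frame, Gear, Housing, Plate, Spring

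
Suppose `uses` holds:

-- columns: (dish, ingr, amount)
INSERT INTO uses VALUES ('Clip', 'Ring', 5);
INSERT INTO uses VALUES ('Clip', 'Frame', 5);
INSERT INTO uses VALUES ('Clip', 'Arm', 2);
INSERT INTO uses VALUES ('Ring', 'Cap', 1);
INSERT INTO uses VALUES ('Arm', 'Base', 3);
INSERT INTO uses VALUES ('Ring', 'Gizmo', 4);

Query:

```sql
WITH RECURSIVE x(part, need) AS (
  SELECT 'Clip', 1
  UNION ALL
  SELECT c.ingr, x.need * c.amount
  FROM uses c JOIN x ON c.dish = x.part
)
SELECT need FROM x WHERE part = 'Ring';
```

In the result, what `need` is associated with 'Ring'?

Base: (Clip, need=1).
Iteration 1: components of {Clip} -> Arm = 1*2 = 2, Frame = 1*5 = 5, Ring = 1*5 = 5.
Iteration 2: components of {Arm,Frame,Ring} -> Base = 2*3 = 6, Cap = 5*1 = 5, Gizmo = 5*4 = 20.
Iteration 3: no further components; recursion stops.

5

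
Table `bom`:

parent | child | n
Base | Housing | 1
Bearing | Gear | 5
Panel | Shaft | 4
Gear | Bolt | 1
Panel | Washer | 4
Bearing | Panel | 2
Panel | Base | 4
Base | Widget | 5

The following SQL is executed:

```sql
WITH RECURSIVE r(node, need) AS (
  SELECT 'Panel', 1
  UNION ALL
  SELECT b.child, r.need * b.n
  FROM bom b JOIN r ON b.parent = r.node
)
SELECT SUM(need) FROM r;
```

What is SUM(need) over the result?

37

Base: (Panel, need=1).
Iteration 1: components of {Panel} -> Base = 1*4 = 4, Shaft = 1*4 = 4, Washer = 1*4 = 4.
Iteration 2: components of {Base,Shaft,Washer} -> Housing = 4*1 = 4, Widget = 4*5 = 20.
Iteration 3: no further components; recursion stops.
SUM(need) = 1 + 4 + 4 + 4 + 4 + 20 = 37.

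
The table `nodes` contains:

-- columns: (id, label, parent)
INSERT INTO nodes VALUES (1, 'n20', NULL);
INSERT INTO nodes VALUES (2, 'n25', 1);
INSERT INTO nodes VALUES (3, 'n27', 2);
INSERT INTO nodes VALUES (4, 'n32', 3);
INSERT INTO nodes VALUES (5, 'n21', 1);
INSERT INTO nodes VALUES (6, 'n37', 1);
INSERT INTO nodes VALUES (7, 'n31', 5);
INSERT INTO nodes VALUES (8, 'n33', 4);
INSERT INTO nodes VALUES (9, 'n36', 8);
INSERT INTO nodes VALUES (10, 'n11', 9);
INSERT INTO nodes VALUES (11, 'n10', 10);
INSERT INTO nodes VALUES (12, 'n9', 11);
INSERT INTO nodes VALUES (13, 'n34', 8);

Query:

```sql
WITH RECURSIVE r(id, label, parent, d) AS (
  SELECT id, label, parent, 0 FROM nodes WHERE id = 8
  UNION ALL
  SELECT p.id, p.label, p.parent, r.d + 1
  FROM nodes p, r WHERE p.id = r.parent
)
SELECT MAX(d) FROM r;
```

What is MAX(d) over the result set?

4

Base: id=8 (n33), parent=4, d 0.
Iteration 1: join on id=4 -> n32 (id 4, parent=3, d 1).
Iteration 2: join on id=3 -> n27 (id 3, parent=2, d 2).
Iteration 3: join on id=2 -> n25 (id 2, parent=1, d 3).
Iteration 4: join on id=1 -> n20 (id 1, parent=NULL, d 4).
Iteration 5: parent is NULL; no match; recursion stops.
d values: 0, 1, 2, 3, 4; the maximum is 4.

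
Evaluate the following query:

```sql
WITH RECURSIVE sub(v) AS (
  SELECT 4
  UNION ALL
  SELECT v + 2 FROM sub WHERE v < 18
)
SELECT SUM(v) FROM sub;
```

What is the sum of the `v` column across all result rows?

88

Base: v=4.
Iteration 1: 4 < 18 holds -> v = 4 + 2 = 6.
Iteration 2: 6 < 18 holds -> v = 6 + 2 = 8.
Iteration 3: 8 < 18 holds -> v = 8 + 2 = 10.
Iteration 4: 10 < 18 holds -> v = 10 + 2 = 12.
Iteration 5: 12 < 18 holds -> v = 12 + 2 = 14.
Iteration 6: 14 < 18 holds -> v = 14 + 2 = 16.
Iteration 7: 16 < 18 holds -> v = 16 + 2 = 18.
Iteration 8: 18 < 18 fails; recursion stops.
SUM(v) = 4 + 6 + 8 + 10 + 12 + 14 + 16 + 18 = 88.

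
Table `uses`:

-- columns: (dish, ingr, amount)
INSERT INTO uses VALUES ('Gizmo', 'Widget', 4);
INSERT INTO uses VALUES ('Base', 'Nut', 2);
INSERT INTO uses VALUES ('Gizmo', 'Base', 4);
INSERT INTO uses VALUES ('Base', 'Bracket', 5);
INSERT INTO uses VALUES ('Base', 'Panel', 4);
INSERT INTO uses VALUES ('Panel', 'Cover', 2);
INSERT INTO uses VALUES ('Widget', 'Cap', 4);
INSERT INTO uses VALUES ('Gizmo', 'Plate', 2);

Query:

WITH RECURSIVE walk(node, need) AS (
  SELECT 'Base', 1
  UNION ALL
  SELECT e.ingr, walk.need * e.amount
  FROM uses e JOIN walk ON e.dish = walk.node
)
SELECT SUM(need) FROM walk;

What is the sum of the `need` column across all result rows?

20

Base: (Base, need=1).
Iteration 1: components of {Base} -> Bracket = 1*5 = 5, Nut = 1*2 = 2, Panel = 1*4 = 4.
Iteration 2: components of {Bracket,Nut,Panel} -> Cover = 4*2 = 8.
Iteration 3: no further components; recursion stops.
SUM(need) = 1 + 4 + 5 + 2 + 8 = 20.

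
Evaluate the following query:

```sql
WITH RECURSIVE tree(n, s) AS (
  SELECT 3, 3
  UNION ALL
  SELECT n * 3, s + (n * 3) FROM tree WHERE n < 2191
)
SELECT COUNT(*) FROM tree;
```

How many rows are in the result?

8

Base: n=3, s=3.
Iteration 1: 3 < 2191 holds -> n = 3 * 3 = 9, s = 3 + 9 = 12.
Iteration 2: 9 < 2191 holds -> n = 9 * 3 = 27, s = 12 + 27 = 39.
Iteration 3: 27 < 2191 holds -> n = 27 * 3 = 81, s = 39 + 81 = 120.
Iteration 4: 81 < 2191 holds -> n = 81 * 3 = 243, s = 120 + 243 = 363.
Iteration 5: 243 < 2191 holds -> n = 243 * 3 = 729, s = 363 + 729 = 1092.
Iteration 6: 729 < 2191 holds -> n = 729 * 3 = 2187, s = 1092 + 2187 = 3279.
Iteration 7: 2187 < 2191 holds -> n = 2187 * 3 = 6561, s = 3279 + 6561 = 9840.
Iteration 8: 6561 < 2191 fails; recursion stops.
Total rows emitted: 8.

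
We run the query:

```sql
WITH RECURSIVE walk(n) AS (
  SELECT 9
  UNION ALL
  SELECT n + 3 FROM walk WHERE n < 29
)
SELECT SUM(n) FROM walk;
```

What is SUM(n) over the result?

Base: n=9.
Iteration 1: 9 < 29 holds -> n = 9 + 3 = 12.
Iteration 2: 12 < 29 holds -> n = 12 + 3 = 15.
Iteration 3: 15 < 29 holds -> n = 15 + 3 = 18.
Iteration 4: 18 < 29 holds -> n = 18 + 3 = 21.
Iteration 5: 21 < 29 holds -> n = 21 + 3 = 24.
Iteration 6: 24 < 29 holds -> n = 24 + 3 = 27.
Iteration 7: 27 < 29 holds -> n = 27 + 3 = 30.
Iteration 8: 30 < 29 fails; recursion stops.
SUM(n) = 9 + 12 + 15 + 18 + 21 + 24 + 27 + 30 = 156.

156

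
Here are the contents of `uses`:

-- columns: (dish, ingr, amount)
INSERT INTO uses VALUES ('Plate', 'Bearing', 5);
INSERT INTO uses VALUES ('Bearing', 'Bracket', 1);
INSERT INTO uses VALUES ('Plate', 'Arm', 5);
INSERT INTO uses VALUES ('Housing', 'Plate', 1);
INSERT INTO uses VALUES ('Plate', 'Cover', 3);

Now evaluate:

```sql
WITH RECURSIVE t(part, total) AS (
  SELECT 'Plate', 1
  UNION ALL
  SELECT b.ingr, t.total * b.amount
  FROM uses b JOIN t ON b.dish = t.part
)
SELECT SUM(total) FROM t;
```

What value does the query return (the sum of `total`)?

Base: (Plate, total=1).
Iteration 1: components of {Plate} -> Arm = 1*5 = 5, Bearing = 1*5 = 5, Cover = 1*3 = 3.
Iteration 2: components of {Arm,Bearing,Cover} -> Bracket = 5*1 = 5.
Iteration 3: no further components; recursion stops.
SUM(total) = 1 + 5 + 5 + 3 + 5 = 19.

19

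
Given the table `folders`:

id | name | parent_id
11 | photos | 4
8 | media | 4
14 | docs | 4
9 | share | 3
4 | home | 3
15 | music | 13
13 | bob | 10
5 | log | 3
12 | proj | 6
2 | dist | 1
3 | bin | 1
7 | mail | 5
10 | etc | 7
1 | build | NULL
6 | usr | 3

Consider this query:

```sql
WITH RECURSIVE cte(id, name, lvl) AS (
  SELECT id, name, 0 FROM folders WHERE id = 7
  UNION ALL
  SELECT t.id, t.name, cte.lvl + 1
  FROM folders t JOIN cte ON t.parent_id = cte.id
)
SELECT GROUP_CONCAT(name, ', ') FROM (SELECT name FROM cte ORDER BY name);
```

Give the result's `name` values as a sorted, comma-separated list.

bob, etc, mail, music

Base: id=7 (mail) at lvl 0.
Iteration 1: rows with parent_id in {7} -> etc (id 10, lvl 1).
Iteration 2: rows with parent_id in {10} -> bob (id 13, lvl 2).
Iteration 3: rows with parent_id in {13} -> music (id 15, lvl 3).
Iteration 4: no rows with parent_id in {15}; recursion stops.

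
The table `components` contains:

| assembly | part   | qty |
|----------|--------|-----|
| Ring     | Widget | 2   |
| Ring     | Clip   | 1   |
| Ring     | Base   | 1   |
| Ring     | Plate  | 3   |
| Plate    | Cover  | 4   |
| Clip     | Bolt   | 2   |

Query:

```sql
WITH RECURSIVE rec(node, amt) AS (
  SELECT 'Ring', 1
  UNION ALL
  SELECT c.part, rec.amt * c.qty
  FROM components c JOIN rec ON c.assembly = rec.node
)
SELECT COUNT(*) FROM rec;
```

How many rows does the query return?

Base: (Ring, amt=1).
Iteration 1: components of {Ring} -> Base = 1*1 = 1, Clip = 1*1 = 1, Plate = 1*3 = 3, Widget = 1*2 = 2.
Iteration 2: components of {Base,Clip,Plate,Widget} -> Bolt = 1*2 = 2, Cover = 3*4 = 12.
Iteration 3: no further components; recursion stops.
Total rows emitted: 7.

7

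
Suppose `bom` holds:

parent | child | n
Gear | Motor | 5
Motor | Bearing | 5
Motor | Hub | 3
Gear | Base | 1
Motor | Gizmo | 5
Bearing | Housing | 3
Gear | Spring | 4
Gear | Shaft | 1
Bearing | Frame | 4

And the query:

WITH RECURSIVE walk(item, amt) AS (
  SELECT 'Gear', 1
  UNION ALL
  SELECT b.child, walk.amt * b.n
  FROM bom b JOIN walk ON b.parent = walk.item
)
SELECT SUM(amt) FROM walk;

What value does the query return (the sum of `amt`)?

Base: (Gear, amt=1).
Iteration 1: components of {Gear} -> Base = 1*1 = 1, Motor = 1*5 = 5, Shaft = 1*1 = 1, Spring = 1*4 = 4.
Iteration 2: components of {Base,Motor,Shaft,Spring} -> Bearing = 5*5 = 25, Gizmo = 5*5 = 25, Hub = 5*3 = 15.
Iteration 3: components of {Bearing,Gizmo,Hub} -> Frame = 25*4 = 100, Housing = 25*3 = 75.
Iteration 4: no further components; recursion stops.
SUM(amt) = 1 + 5 + 1 + 4 + 1 + 25 + 15 + 25 + 75 + 100 = 252.

252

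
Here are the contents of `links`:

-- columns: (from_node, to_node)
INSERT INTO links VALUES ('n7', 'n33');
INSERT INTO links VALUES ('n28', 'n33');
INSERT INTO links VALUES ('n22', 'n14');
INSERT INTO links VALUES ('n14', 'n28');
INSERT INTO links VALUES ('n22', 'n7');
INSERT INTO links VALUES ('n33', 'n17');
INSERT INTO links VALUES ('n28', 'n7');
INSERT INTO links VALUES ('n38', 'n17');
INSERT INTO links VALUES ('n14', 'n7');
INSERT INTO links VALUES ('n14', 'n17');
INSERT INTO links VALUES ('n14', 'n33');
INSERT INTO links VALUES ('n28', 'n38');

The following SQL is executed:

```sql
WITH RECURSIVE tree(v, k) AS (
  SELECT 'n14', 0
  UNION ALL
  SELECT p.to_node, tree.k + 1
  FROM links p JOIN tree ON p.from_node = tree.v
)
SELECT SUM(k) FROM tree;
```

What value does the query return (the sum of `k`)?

30

Base: (n14, k=0).
Iteration 1: edges from {n14} -> (n17, k=1), (n28, k=1), (n33, k=1), (n7, k=1).
Iteration 2: edges from {n17,n28,n33,n7} -> (n17, k=2), (n33, k=2) x2, (n38, k=2), (n7, k=2). [UNION ALL keeps all 5 new rows, including repeats]
Iteration 3: edges from {n17,n33,n38,n7} -> (n17, k=3) x3, (n33, k=3). [UNION ALL keeps all 4 new rows, including repeats]
Iteration 4: edges from {n17,n33} -> (n17, k=4).
Iteration 5: no outgoing edges from {n17}; recursion stops.
SUM(k) = 0 + 1 + 1 + 1 + 1 + 2 + 2 + 2 + 2 + 2 + 3 + 3 + 3 + 3 + 4 = 30.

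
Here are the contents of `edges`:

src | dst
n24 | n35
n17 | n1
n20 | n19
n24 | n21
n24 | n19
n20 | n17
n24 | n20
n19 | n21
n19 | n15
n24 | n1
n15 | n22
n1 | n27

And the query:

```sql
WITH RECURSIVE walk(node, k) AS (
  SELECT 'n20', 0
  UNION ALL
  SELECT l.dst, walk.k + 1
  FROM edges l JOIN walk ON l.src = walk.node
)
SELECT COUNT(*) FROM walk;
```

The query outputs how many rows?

8

Base: (n20, k=0).
Iteration 1: edges from {n20} -> (n17, k=1), (n19, k=1).
Iteration 2: edges from {n17,n19} -> (n1, k=2), (n15, k=2), (n21, k=2).
Iteration 3: edges from {n1,n15,n21} -> (n22, k=3), (n27, k=3).
Iteration 4: no outgoing edges from {n22,n27}; recursion stops.
Total rows emitted: 8.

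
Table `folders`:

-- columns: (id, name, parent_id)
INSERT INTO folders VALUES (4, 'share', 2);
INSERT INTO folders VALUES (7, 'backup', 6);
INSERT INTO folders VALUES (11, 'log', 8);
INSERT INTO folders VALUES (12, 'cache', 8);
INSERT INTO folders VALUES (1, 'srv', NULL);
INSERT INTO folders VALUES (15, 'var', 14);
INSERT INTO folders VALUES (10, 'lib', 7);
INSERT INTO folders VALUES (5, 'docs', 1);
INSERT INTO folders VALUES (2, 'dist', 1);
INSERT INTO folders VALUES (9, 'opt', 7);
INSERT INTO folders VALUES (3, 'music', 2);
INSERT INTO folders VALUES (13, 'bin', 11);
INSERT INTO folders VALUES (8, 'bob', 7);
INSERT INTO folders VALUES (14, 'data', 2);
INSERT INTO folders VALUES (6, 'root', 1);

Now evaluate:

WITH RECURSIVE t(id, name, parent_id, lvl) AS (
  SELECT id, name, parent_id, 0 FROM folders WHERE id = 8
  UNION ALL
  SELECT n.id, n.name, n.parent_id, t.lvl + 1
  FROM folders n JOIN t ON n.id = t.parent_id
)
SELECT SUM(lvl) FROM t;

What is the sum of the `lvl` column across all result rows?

Base: id=8 (bob), parent_id=7, lvl 0.
Iteration 1: join on id=7 -> backup (id 7, parent_id=6, lvl 1).
Iteration 2: join on id=6 -> root (id 6, parent_id=1, lvl 2).
Iteration 3: join on id=1 -> srv (id 1, parent_id=NULL, lvl 3).
Iteration 4: parent_id is NULL; no match; recursion stops.
SUM(lvl) = 0 + 1 + 2 + 3 = 6.

6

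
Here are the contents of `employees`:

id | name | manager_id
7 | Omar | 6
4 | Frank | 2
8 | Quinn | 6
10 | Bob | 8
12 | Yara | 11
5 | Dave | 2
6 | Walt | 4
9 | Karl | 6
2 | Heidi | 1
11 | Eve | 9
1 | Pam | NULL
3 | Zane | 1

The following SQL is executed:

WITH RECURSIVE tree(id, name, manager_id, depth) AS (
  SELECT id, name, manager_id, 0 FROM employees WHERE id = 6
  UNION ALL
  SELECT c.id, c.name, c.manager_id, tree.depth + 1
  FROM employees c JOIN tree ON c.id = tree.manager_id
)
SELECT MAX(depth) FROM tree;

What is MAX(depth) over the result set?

Base: id=6 (Walt), manager_id=4, depth 0.
Iteration 1: join on id=4 -> Frank (id 4, manager_id=2, depth 1).
Iteration 2: join on id=2 -> Heidi (id 2, manager_id=1, depth 2).
Iteration 3: join on id=1 -> Pam (id 1, manager_id=NULL, depth 3).
Iteration 4: manager_id is NULL; no match; recursion stops.
depth values: 0, 1, 2, 3; the maximum is 3.

3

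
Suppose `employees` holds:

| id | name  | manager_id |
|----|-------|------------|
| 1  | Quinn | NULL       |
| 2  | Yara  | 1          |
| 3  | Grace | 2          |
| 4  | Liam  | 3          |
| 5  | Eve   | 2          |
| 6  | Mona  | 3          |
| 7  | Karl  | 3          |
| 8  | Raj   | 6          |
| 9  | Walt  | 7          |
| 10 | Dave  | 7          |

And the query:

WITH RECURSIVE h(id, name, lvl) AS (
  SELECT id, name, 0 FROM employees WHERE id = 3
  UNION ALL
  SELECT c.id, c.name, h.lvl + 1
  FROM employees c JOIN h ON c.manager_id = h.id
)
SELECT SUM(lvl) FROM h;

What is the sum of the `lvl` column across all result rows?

9

Base: id=3 (Grace) at lvl 0.
Iteration 1: rows with manager_id in {3} -> Liam (id 4, lvl 1), Mona (id 6, lvl 1), Karl (id 7, lvl 1).
Iteration 2: rows with manager_id in {4,6,7} -> Raj (id 8, lvl 2), Walt (id 9, lvl 2), Dave (id 10, lvl 2).
Iteration 3: no rows with manager_id in {8,9,10}; recursion stops.
SUM(lvl) = 0 + 1 + 1 + 1 + 2 + 2 + 2 = 9.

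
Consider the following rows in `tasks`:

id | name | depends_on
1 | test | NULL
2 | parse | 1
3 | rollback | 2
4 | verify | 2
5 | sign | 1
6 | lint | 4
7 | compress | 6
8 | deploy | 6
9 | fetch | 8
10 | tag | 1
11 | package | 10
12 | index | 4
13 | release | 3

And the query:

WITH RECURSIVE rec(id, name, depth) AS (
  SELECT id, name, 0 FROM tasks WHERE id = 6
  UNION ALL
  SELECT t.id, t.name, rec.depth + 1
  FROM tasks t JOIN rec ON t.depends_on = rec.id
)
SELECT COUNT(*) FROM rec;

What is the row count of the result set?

4

Base: id=6 (lint) at depth 0.
Iteration 1: rows with depends_on in {6} -> compress (id 7, depth 1), deploy (id 8, depth 1).
Iteration 2: rows with depends_on in {7,8} -> fetch (id 9, depth 2).
Iteration 3: no rows with depends_on in {9}; recursion stops.
Total rows emitted: 4.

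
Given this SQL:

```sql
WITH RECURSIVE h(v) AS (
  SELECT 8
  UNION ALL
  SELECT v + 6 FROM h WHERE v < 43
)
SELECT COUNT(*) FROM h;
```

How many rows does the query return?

7

Base: v=8.
Iteration 1: 8 < 43 holds -> v = 8 + 6 = 14.
Iteration 2: 14 < 43 holds -> v = 14 + 6 = 20.
Iteration 3: 20 < 43 holds -> v = 20 + 6 = 26.
Iteration 4: 26 < 43 holds -> v = 26 + 6 = 32.
Iteration 5: 32 < 43 holds -> v = 32 + 6 = 38.
Iteration 6: 38 < 43 holds -> v = 38 + 6 = 44.
Iteration 7: 44 < 43 fails; recursion stops.
Total rows emitted: 7.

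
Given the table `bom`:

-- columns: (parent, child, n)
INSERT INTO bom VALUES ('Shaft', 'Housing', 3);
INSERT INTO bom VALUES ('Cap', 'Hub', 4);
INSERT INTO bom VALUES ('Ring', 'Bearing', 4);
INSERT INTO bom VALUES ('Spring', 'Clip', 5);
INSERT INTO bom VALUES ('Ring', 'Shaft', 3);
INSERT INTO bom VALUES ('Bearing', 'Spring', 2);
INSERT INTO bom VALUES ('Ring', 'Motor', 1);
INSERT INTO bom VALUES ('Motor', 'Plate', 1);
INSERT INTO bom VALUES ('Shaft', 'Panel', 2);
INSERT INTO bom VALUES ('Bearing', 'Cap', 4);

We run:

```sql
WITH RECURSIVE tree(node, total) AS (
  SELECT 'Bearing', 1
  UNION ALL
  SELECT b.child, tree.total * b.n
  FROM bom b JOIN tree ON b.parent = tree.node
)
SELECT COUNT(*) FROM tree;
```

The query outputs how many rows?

Base: (Bearing, total=1).
Iteration 1: components of {Bearing} -> Cap = 1*4 = 4, Spring = 1*2 = 2.
Iteration 2: components of {Cap,Spring} -> Clip = 2*5 = 10, Hub = 4*4 = 16.
Iteration 3: no further components; recursion stops.
Total rows emitted: 5.

5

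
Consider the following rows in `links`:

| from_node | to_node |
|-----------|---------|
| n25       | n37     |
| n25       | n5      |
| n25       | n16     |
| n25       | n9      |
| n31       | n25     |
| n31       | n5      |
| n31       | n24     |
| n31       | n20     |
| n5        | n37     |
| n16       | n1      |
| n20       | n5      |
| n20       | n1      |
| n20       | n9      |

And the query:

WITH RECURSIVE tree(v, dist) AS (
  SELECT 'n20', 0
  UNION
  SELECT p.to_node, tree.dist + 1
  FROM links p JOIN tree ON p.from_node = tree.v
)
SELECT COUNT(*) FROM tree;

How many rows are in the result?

Base: (n20, dist=0).
Iteration 1: edges from {n20} -> (n1, dist=1), (n5, dist=1), (n9, dist=1).
Iteration 2: edges from {n1,n5,n9} -> (n37, dist=2).
Iteration 3: no outgoing edges from {n37}; recursion stops.
Total rows emitted: 5.

5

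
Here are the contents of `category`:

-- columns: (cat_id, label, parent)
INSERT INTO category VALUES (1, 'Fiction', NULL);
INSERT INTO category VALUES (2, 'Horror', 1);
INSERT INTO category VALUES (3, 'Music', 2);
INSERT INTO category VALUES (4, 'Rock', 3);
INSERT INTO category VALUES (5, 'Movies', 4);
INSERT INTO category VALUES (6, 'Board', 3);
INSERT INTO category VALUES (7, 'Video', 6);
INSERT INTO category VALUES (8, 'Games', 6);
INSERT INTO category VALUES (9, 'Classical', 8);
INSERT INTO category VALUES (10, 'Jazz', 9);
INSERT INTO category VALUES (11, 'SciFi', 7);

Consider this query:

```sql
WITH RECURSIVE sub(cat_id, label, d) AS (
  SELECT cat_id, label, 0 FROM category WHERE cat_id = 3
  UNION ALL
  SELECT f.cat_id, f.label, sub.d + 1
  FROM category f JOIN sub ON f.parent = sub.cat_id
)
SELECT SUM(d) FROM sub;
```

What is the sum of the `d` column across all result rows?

18

Base: cat_id=3 (Music) at d 0.
Iteration 1: rows with parent in {3} -> Rock (id 4, d 1), Board (id 6, d 1).
Iteration 2: rows with parent in {4,6} -> Movies (id 5, d 2), Video (id 7, d 2), Games (id 8, d 2).
Iteration 3: rows with parent in {5,7,8} -> Classical (id 9, d 3), SciFi (id 11, d 3).
Iteration 4: rows with parent in {9,11} -> Jazz (id 10, d 4).
Iteration 5: no rows with parent in {10}; recursion stops.
SUM(d) = 0 + 1 + 1 + 2 + 2 + 2 + 3 + 3 + 4 = 18.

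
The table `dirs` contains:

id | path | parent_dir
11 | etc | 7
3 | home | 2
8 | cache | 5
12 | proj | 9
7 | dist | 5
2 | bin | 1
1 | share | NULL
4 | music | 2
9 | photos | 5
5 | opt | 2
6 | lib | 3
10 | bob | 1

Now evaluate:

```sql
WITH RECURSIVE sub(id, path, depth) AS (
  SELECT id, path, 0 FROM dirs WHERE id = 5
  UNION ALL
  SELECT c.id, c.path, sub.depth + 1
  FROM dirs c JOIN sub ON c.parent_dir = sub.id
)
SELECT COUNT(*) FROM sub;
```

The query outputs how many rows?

6

Base: id=5 (opt) at depth 0.
Iteration 1: rows with parent_dir in {5} -> dist (id 7, depth 1), cache (id 8, depth 1), photos (id 9, depth 1).
Iteration 2: rows with parent_dir in {7,8,9} -> etc (id 11, depth 2), proj (id 12, depth 2).
Iteration 3: no rows with parent_dir in {11,12}; recursion stops.
Total rows emitted: 6.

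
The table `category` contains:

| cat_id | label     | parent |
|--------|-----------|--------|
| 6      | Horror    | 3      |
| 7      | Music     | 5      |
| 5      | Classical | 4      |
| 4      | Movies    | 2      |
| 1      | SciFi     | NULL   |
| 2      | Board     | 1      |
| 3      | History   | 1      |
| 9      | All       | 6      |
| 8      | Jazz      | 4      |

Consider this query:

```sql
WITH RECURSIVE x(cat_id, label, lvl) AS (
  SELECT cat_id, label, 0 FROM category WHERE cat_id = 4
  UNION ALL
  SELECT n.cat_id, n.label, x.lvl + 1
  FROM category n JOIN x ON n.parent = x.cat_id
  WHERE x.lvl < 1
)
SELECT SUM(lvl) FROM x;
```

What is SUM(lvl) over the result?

Base: cat_id=4 (Movies) at lvl 0.
Iteration 1: rows with parent in {4} -> Classical (id 5, lvl 1), Jazz (id 8, lvl 1).
Iteration 2: lvl < 1 fails for all current rows; recursion stops.
SUM(lvl) = 0 + 1 + 1 = 2.

2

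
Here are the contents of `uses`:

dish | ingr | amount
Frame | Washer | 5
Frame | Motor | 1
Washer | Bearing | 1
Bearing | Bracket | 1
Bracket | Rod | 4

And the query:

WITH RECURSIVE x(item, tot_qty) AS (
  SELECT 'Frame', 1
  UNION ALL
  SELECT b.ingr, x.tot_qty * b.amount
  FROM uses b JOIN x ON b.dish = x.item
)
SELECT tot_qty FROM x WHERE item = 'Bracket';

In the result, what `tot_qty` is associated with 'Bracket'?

Base: (Frame, tot_qty=1).
Iteration 1: components of {Frame} -> Motor = 1*1 = 1, Washer = 1*5 = 5.
Iteration 2: components of {Motor,Washer} -> Bearing = 5*1 = 5.
Iteration 3: components of {Bearing} -> Bracket = 5*1 = 5.
Iteration 4: components of {Bracket} -> Rod = 5*4 = 20.
Iteration 5: no further components; recursion stops.

5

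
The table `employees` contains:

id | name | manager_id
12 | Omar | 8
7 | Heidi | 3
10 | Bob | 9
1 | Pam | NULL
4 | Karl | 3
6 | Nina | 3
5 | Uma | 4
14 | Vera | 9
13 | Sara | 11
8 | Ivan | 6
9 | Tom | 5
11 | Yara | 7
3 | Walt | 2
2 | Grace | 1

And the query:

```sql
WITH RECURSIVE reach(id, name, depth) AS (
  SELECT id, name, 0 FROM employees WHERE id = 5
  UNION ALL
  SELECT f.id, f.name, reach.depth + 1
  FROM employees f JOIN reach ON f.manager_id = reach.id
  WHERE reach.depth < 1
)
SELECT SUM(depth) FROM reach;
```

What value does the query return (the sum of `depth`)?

1

Base: id=5 (Uma) at depth 0.
Iteration 1: rows with manager_id in {5} -> Tom (id 9, depth 1).
Iteration 2: depth < 1 fails for all current rows; recursion stops.
SUM(depth) = 0 + 1 = 1.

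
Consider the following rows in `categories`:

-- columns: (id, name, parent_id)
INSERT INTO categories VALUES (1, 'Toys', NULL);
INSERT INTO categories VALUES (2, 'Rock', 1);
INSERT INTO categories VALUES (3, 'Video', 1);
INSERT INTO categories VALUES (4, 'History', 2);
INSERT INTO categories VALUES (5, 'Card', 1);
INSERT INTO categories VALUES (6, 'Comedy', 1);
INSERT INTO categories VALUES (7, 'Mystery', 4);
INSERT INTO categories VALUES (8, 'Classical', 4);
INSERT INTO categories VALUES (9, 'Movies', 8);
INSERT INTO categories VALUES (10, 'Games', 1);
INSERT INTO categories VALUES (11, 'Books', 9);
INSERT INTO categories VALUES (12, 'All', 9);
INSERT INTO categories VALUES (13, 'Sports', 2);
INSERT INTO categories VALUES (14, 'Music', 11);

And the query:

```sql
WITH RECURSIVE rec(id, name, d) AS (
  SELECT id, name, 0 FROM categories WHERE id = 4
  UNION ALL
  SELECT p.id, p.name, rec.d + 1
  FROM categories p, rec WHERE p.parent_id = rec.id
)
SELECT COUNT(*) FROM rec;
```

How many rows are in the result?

7

Base: id=4 (History) at d 0.
Iteration 1: rows with parent_id in {4} -> Mystery (id 7, d 1), Classical (id 8, d 1).
Iteration 2: rows with parent_id in {7,8} -> Movies (id 9, d 2).
Iteration 3: rows with parent_id in {9} -> Books (id 11, d 3), All (id 12, d 3).
Iteration 4: rows with parent_id in {11,12} -> Music (id 14, d 4).
Iteration 5: no rows with parent_id in {14}; recursion stops.
Total rows emitted: 7.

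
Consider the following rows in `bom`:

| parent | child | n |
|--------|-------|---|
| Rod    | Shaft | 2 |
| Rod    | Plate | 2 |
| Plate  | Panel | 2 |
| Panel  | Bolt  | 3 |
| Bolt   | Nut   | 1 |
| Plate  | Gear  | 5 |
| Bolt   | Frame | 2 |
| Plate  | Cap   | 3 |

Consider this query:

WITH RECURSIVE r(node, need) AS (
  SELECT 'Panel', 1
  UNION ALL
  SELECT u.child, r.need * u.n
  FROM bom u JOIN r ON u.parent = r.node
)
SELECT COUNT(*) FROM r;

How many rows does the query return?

4

Base: (Panel, need=1).
Iteration 1: components of {Panel} -> Bolt = 1*3 = 3.
Iteration 2: components of {Bolt} -> Frame = 3*2 = 6, Nut = 3*1 = 3.
Iteration 3: no further components; recursion stops.
Total rows emitted: 4.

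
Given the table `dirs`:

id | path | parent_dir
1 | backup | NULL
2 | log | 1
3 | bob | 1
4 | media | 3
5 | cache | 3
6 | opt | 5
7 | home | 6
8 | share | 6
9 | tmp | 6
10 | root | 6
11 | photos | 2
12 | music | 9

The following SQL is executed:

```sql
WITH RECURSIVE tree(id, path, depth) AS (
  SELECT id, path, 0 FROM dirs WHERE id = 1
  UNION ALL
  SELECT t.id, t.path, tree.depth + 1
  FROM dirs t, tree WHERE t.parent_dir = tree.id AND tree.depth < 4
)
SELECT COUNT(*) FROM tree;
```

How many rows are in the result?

11

Base: id=1 (backup) at depth 0.
Iteration 1: rows with parent_dir in {1} -> log (id 2, depth 1), bob (id 3, depth 1).
Iteration 2: rows with parent_dir in {2,3} -> media (id 4, depth 2), cache (id 5, depth 2), photos (id 11, depth 2).
Iteration 3: rows with parent_dir in {4,5,11} -> opt (id 6, depth 3).
Iteration 4: rows with parent_dir in {6} -> home (id 7, depth 4), share (id 8, depth 4), tmp (id 9, depth 4), root (id 10, depth 4).
Iteration 5: depth < 4 fails for all current rows; recursion stops.
Total rows emitted: 11.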